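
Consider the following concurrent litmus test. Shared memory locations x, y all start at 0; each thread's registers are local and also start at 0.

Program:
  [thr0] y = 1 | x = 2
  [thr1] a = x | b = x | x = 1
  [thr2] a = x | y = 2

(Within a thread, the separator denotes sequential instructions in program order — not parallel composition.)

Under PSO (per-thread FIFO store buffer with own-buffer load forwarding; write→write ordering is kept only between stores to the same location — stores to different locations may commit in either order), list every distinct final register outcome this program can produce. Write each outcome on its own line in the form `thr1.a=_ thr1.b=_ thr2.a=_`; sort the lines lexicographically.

thr1.a=0 thr1.b=0 thr2.a=0
thr1.a=0 thr1.b=0 thr2.a=1
thr1.a=0 thr1.b=0 thr2.a=2
thr1.a=0 thr1.b=2 thr2.a=0
thr1.a=0 thr1.b=2 thr2.a=1
thr1.a=0 thr1.b=2 thr2.a=2
thr1.a=2 thr1.b=2 thr2.a=0
thr1.a=2 thr1.b=2 thr2.a=1
thr1.a=2 thr1.b=2 thr2.a=2

outcome vector order: (thr1.a,thr1.b,thr2.a)
|PSO outcomes| = 9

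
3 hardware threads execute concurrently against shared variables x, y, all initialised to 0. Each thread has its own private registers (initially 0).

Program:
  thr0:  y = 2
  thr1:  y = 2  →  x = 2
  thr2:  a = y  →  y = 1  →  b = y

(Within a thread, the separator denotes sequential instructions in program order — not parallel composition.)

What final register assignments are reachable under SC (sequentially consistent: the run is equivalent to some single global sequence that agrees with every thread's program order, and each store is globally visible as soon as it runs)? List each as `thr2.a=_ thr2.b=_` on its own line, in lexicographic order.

outcome vector order: (thr2.a,thr2.b)
|SC outcomes| = 4

thr2.a=0 thr2.b=1
thr2.a=0 thr2.b=2
thr2.a=2 thr2.b=1
thr2.a=2 thr2.b=2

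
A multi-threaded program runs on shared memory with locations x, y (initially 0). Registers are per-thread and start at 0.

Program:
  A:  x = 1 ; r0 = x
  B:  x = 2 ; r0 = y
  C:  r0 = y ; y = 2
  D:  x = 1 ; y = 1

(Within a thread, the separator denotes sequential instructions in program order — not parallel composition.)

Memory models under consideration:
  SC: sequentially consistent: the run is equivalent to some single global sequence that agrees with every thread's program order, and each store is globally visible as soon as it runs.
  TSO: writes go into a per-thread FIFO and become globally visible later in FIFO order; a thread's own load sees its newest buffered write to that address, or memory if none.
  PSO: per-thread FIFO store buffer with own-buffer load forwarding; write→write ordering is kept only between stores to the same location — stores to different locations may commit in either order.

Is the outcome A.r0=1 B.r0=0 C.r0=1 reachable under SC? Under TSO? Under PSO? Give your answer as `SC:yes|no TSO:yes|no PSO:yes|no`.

SC:yes TSO:yes PSO:yes

outcome vector order: (A.r0,B.r0,C.r0)
[SC] allowed = {(1,0,0) (1,0,1) (1,1,0) (1,1,1) (1,2,0) (1,2,1) (2,0,0) (2,0,1) (2,1,0) (2,1,1) (2,2,0) (2,2,1)}
[TSO] allowed = {(1,0,0) (1,0,1) (1,1,0) (1,1,1) (1,2,0) (1,2,1) (2,0,0) (2,0,1) (2,1,0) (2,1,1) (2,2,0) (2,2,1)}
[PSO] allowed = {(1,0,0) (1,0,1) (1,1,0) (1,1,1) (1,2,0) (1,2,1) (2,0,0) (2,0,1) (2,1,0) (2,1,1) (2,2,0) (2,2,1)}
target (1,0,1) ∈ {SC,TSO,PSO}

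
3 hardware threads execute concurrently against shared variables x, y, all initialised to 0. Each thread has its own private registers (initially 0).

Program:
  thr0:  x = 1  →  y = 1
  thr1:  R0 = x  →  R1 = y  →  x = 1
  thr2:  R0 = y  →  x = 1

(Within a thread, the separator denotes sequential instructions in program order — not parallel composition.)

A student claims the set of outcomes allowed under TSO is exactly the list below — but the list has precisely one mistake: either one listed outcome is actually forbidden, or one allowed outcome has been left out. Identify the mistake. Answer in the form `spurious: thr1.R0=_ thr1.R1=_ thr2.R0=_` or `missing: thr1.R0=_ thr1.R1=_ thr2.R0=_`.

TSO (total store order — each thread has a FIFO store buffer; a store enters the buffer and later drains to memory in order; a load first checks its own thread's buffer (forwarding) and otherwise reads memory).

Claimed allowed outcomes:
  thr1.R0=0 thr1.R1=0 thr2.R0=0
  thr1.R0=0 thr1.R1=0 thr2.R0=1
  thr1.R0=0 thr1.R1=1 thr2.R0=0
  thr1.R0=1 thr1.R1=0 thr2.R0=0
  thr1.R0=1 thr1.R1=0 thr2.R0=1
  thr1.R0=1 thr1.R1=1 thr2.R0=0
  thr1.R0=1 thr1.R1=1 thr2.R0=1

missing: thr1.R0=0 thr1.R1=1 thr2.R0=1

outcome vector order: (thr1.R0,thr1.R1,thr2.R0)
TSO (8): 000 001 010 011 100 101 110 111
TSO∖claimed = {011}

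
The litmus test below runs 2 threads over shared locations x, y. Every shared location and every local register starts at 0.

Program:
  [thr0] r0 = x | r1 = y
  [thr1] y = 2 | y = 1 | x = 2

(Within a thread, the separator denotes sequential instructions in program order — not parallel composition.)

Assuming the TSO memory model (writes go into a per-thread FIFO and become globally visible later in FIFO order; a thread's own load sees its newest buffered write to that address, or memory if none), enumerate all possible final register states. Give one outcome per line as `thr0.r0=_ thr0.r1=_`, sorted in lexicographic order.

outcome vector order: (thr0.r0,thr0.r1)
|TSO outcomes| = 4

thr0.r0=0 thr0.r1=0
thr0.r0=0 thr0.r1=1
thr0.r0=0 thr0.r1=2
thr0.r0=2 thr0.r1=1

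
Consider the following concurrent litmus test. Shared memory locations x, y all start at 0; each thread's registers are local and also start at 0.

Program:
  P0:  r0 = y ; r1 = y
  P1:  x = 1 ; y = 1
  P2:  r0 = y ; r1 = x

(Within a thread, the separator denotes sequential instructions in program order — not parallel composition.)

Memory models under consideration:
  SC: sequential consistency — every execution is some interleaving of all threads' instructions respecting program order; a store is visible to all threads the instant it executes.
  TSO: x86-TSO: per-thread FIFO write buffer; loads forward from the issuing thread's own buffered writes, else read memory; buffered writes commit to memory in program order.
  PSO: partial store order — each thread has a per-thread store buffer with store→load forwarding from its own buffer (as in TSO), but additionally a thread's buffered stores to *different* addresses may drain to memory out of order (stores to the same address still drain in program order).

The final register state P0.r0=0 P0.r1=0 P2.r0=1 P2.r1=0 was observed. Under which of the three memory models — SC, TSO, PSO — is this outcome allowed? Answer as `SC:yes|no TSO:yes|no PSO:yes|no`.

SC:no TSO:no PSO:yes

outcome vector order: (P0.r0,P0.r1,P2.r0,P2.r1)
SC (9): 0/0/0/0, 0/0/0/1, 0/0/1/1, 0/1/0/0, 0/1/0/1, 0/1/1/1, 1/1/0/0, 1/1/0/1, 1/1/1/1
TSO (9): 0/0/0/0, 0/0/0/1, 0/0/1/1, 0/1/0/0, 0/1/0/1, 0/1/1/1, 1/1/0/0, 1/1/0/1, 1/1/1/1
PSO (12): 0/0/0/0, 0/0/0/1, 0/0/1/0, 0/0/1/1, 0/1/0/0, 0/1/0/1, 0/1/1/0, 0/1/1/1, 1/1/0/0, 1/1/0/1, 1/1/1/0, 1/1/1/1
target 0/0/1/0 ∈ {PSO}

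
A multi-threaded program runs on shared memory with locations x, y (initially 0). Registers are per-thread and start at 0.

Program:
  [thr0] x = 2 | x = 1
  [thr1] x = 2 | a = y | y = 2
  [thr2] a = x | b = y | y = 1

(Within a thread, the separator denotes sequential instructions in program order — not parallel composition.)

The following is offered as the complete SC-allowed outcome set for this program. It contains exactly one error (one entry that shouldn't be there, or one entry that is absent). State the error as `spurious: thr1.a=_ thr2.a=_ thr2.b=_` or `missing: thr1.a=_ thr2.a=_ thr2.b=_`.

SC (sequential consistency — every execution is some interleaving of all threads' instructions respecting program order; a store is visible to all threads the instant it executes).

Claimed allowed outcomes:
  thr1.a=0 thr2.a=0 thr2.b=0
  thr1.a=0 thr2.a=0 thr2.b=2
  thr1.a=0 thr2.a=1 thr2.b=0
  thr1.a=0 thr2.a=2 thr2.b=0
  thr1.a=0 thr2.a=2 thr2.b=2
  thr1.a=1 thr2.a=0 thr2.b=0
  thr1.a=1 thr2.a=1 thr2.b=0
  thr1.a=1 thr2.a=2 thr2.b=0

missing: thr1.a=0 thr2.a=1 thr2.b=2

outcome vector order: (thr1.a,thr2.a,thr2.b)
under SC → (0,0,0), (0,0,2), (0,1,0), (0,1,2), (0,2,0), (0,2,2), (1,0,0), (1,1,0), (1,2,0)
SC∖claimed = {(0,1,2)}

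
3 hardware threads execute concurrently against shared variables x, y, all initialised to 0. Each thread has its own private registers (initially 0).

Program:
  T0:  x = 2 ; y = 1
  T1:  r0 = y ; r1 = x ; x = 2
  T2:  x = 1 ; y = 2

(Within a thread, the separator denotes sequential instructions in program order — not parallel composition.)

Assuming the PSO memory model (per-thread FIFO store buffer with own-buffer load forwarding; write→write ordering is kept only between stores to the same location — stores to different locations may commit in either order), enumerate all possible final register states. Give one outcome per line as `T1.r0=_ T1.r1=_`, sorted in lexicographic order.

T1.r0=0 T1.r1=0
T1.r0=0 T1.r1=1
T1.r0=0 T1.r1=2
T1.r0=1 T1.r1=0
T1.r0=1 T1.r1=1
T1.r0=1 T1.r1=2
T1.r0=2 T1.r1=0
T1.r0=2 T1.r1=1
T1.r0=2 T1.r1=2

outcome vector order: (T1.r0,T1.r1)
|PSO outcomes| = 9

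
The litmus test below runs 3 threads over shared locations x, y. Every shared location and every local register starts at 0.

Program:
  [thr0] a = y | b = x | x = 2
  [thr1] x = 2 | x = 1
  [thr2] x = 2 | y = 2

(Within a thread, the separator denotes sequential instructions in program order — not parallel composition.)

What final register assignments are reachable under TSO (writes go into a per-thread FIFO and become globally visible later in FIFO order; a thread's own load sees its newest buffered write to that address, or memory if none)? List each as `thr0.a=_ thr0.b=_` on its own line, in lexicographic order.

thr0.a=0 thr0.b=0
thr0.a=0 thr0.b=1
thr0.a=0 thr0.b=2
thr0.a=2 thr0.b=1
thr0.a=2 thr0.b=2

outcome vector order: (thr0.a,thr0.b)
|TSO outcomes| = 5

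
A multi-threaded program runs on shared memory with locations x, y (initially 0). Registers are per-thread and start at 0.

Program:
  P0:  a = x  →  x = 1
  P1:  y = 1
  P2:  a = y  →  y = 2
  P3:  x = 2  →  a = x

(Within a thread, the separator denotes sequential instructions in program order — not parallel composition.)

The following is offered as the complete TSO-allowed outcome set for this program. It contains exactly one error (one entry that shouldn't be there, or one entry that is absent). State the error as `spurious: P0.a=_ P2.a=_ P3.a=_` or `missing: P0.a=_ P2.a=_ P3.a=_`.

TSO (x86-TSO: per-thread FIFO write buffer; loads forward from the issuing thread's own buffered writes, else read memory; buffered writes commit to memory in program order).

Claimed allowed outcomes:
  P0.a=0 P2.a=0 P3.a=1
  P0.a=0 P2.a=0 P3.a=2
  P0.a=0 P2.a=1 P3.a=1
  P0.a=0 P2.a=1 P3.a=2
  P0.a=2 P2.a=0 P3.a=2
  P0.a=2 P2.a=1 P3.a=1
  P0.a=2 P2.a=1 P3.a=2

outcome vector order: (P0.a,P2.a,P3.a)
[TSO] allowed = {(0,0,1); (0,0,2); (0,1,1); (0,1,2); (2,0,1); (2,0,2); (2,1,1); (2,1,2)}
TSO∖claimed = {(2,0,1)}

missing: P0.a=2 P2.a=0 P3.a=1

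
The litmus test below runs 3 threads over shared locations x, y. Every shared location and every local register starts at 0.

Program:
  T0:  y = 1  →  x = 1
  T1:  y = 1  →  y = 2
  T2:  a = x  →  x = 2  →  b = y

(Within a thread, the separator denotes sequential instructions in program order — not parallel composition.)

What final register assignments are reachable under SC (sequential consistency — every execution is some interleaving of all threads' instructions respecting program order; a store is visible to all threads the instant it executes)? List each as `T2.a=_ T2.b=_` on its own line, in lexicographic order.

T2.a=0 T2.b=0
T2.a=0 T2.b=1
T2.a=0 T2.b=2
T2.a=1 T2.b=1
T2.a=1 T2.b=2

outcome vector order: (T2.a,T2.b)
|SC outcomes| = 5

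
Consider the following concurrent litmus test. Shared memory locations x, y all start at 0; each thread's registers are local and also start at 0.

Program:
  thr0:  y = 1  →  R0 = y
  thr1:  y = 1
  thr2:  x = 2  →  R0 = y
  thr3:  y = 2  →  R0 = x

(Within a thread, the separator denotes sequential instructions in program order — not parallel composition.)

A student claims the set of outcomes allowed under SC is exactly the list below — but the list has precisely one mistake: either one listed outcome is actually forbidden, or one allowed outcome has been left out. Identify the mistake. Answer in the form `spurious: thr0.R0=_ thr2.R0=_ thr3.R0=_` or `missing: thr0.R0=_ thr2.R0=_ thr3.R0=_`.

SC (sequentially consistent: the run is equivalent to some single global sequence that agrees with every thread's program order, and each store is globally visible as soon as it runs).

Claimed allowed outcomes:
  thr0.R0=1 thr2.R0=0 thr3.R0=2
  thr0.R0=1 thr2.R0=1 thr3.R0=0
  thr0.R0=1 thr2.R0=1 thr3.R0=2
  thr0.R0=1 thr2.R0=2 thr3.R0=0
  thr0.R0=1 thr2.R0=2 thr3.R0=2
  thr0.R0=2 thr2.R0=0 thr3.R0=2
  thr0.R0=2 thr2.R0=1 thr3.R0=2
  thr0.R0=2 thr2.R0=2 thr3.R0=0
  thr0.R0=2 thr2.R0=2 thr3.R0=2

missing: thr0.R0=2 thr2.R0=1 thr3.R0=0

outcome vector order: (thr0.R0,thr2.R0,thr3.R0)
[SC] allowed = {(1,0,2), (1,1,0), (1,1,2), (1,2,0), (1,2,2), (2,0,2), (2,1,0), (2,1,2), (2,2,0), (2,2,2)}
SC∖claimed = {(2,1,0)}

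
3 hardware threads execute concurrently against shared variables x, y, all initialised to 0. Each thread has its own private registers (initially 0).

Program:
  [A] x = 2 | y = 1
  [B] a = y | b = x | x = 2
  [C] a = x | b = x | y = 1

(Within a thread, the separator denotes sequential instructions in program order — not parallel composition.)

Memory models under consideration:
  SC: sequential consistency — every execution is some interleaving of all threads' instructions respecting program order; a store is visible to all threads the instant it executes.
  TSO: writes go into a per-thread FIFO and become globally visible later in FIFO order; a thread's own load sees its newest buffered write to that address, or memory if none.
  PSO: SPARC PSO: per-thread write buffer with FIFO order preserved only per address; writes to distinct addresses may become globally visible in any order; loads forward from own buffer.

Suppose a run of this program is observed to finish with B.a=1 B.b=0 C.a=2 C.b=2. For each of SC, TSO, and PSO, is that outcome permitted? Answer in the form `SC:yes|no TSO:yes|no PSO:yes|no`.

outcome vector order: (B.a,B.b,C.a,C.b)
SC (10): 0/0/0/0, 0/0/0/2, 0/0/2/2, 0/2/0/0, 0/2/0/2, 0/2/2/2, 1/0/0/0, 1/2/0/0, 1/2/0/2, 1/2/2/2
TSO (10): 0/0/0/0, 0/0/0/2, 0/0/2/2, 0/2/0/0, 0/2/0/2, 0/2/2/2, 1/0/0/0, 1/2/0/0, 1/2/0/2, 1/2/2/2
PSO (12): 0/0/0/0, 0/0/0/2, 0/0/2/2, 0/2/0/0, 0/2/0/2, 0/2/2/2, 1/0/0/0, 1/0/0/2, 1/0/2/2, 1/2/0/0, 1/2/0/2, 1/2/2/2
target 1/0/2/2 ∈ {PSO}

SC:no TSO:no PSO:yes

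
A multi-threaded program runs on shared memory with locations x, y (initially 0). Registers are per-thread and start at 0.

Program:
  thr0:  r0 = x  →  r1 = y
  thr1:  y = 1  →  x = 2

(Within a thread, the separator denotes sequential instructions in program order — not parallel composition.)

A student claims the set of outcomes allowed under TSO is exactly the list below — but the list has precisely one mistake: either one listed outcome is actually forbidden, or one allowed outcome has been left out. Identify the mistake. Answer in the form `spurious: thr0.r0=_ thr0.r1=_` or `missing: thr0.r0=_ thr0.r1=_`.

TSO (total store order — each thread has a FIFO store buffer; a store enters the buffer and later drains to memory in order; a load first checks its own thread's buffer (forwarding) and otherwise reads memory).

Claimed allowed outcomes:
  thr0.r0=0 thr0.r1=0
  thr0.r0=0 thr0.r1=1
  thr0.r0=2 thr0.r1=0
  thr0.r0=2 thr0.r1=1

spurious: thr0.r0=2 thr0.r1=0

outcome vector order: (thr0.r0,thr0.r1)
TSO (3): 0/0 0/1 2/1
claimed∖TSO = {2/0}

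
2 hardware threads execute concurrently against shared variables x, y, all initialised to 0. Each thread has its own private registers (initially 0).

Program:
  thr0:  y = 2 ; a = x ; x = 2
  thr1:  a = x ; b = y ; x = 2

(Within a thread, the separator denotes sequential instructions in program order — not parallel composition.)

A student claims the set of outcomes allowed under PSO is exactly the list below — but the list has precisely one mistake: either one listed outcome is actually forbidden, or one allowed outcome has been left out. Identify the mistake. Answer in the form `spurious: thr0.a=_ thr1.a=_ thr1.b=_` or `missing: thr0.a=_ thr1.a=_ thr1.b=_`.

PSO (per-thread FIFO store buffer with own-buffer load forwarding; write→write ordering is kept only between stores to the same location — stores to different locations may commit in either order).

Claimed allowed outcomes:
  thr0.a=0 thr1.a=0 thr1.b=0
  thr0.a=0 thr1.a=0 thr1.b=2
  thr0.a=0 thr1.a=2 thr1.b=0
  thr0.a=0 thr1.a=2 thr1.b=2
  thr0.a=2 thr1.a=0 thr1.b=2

missing: thr0.a=2 thr1.a=0 thr1.b=0

outcome vector order: (thr0.a,thr1.a,thr1.b)
PSO (6): <0 0 0> <0 0 2> <0 2 0> <0 2 2> <2 0 0> <2 0 2>
PSO∖claimed = {<2 0 0>}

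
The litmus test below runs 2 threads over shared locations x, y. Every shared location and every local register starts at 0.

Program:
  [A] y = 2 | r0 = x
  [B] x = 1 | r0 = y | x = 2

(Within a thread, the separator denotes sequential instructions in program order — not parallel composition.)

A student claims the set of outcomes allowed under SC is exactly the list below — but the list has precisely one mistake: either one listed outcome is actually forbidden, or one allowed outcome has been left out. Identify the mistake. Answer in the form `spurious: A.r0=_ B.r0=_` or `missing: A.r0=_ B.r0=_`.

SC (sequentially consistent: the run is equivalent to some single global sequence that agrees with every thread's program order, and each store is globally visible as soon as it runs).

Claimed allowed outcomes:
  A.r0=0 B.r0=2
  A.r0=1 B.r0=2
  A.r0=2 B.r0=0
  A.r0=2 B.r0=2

outcome vector order: (A.r0,B.r0)
SC (5): 0/2; 1/0; 1/2; 2/0; 2/2
SC∖claimed = {1/0}

missing: A.r0=1 B.r0=0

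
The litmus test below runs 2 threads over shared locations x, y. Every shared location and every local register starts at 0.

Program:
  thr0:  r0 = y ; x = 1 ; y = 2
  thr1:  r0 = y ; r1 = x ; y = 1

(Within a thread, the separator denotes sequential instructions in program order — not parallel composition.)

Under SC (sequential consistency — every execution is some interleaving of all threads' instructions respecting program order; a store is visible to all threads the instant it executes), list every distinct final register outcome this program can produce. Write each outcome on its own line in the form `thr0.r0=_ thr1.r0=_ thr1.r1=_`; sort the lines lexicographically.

thr0.r0=0 thr1.r0=0 thr1.r1=0
thr0.r0=0 thr1.r0=0 thr1.r1=1
thr0.r0=0 thr1.r0=2 thr1.r1=1
thr0.r0=1 thr1.r0=0 thr1.r1=0

outcome vector order: (thr0.r0,thr1.r0,thr1.r1)
|SC outcomes| = 4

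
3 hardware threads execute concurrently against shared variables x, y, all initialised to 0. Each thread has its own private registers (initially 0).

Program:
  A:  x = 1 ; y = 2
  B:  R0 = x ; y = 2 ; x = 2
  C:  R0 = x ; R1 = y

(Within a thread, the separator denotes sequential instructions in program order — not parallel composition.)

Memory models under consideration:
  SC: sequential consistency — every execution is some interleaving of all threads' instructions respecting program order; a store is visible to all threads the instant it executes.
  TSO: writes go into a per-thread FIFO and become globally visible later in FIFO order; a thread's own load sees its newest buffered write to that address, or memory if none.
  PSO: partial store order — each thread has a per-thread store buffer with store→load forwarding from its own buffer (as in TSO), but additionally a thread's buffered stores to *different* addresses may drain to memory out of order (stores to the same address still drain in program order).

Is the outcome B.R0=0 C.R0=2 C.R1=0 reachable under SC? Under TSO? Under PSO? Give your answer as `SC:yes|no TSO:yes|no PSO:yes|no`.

outcome vector order: (B.R0,C.R0,C.R1)
[SC] allowed = {000 002 010 012 022 100 102 110 112 122}
[TSO] allowed = {000 002 010 012 022 100 102 110 112 122}
[PSO] allowed = {000 002 010 012 020 022 100 102 110 112 120 122}
target 020 ∈ {PSO}

SC:no TSO:no PSO:yes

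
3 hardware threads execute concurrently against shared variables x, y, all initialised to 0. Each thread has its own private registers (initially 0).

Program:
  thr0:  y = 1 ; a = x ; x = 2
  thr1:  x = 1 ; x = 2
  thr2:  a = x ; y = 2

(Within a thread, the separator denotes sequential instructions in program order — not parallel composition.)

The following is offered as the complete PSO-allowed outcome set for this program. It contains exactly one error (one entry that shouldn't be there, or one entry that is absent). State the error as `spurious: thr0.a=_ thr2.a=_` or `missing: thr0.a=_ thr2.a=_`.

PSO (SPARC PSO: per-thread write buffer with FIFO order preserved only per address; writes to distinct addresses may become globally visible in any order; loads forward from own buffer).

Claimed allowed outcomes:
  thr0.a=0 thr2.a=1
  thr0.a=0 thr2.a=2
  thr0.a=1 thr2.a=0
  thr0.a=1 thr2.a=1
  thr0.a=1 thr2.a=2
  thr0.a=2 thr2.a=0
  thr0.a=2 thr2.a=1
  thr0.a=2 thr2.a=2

outcome vector order: (thr0.a,thr2.a)
[PSO] allowed = {0/0 0/1 0/2 1/0 1/1 1/2 2/0 2/1 2/2}
PSO∖claimed = {0/0}

missing: thr0.a=0 thr2.a=0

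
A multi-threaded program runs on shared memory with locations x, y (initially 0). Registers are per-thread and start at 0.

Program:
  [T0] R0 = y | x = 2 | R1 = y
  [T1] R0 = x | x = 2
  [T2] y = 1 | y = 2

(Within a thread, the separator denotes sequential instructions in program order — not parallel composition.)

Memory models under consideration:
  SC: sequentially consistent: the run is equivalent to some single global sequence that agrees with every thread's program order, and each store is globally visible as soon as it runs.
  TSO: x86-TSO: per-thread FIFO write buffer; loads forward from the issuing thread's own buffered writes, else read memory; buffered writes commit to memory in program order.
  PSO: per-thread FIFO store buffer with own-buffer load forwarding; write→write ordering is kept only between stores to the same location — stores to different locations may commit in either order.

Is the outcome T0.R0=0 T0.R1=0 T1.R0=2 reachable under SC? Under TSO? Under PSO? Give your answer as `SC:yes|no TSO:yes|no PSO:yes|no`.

outcome vector order: (T0.R0,T0.R1,T1.R0)
under SC → (0,0,0) (0,0,2) (0,1,0) (0,1,2) (0,2,0) (0,2,2) (1,1,0) (1,1,2) (1,2,0) (1,2,2) (2,2,0) (2,2,2)
under TSO → (0,0,0) (0,0,2) (0,1,0) (0,1,2) (0,2,0) (0,2,2) (1,1,0) (1,1,2) (1,2,0) (1,2,2) (2,2,0) (2,2,2)
under PSO → (0,0,0) (0,0,2) (0,1,0) (0,1,2) (0,2,0) (0,2,2) (1,1,0) (1,1,2) (1,2,0) (1,2,2) (2,2,0) (2,2,2)
target (0,0,2) ∈ {SC,TSO,PSO}

SC:yes TSO:yes PSO:yes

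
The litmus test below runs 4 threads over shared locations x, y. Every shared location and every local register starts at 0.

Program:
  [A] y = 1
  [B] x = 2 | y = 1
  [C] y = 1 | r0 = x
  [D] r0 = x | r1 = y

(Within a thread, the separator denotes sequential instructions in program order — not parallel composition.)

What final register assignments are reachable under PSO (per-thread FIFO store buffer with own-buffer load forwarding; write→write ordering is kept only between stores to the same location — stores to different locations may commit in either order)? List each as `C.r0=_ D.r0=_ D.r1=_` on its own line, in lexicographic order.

C.r0=0 D.r0=0 D.r1=0
C.r0=0 D.r0=0 D.r1=1
C.r0=0 D.r0=2 D.r1=0
C.r0=0 D.r0=2 D.r1=1
C.r0=2 D.r0=0 D.r1=0
C.r0=2 D.r0=0 D.r1=1
C.r0=2 D.r0=2 D.r1=0
C.r0=2 D.r0=2 D.r1=1

outcome vector order: (C.r0,D.r0,D.r1)
|PSO outcomes| = 8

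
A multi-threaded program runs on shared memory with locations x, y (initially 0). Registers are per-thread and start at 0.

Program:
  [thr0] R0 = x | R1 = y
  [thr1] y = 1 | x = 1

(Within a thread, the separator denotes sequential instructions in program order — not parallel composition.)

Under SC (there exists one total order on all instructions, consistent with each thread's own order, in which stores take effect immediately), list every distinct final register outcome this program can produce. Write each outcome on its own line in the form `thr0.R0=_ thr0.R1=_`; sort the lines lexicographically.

outcome vector order: (thr0.R0,thr0.R1)
|SC outcomes| = 3

thr0.R0=0 thr0.R1=0
thr0.R0=0 thr0.R1=1
thr0.R0=1 thr0.R1=1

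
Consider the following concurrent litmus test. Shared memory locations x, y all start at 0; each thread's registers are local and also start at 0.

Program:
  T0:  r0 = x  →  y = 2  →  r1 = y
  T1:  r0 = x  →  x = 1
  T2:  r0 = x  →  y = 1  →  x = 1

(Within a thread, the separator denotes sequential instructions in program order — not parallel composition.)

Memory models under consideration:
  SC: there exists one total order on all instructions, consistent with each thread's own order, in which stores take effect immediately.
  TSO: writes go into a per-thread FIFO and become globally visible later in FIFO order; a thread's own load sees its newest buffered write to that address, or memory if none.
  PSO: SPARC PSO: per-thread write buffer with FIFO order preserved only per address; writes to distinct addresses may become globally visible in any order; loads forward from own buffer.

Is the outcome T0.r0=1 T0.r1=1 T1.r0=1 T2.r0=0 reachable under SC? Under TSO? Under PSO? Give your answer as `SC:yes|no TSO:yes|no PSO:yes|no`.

SC:no TSO:no PSO:yes

outcome vector order: (T0.r0,T0.r1,T1.r0,T2.r0)
under SC → 0/1/0/0, 0/1/0/1, 0/1/1/0, 0/2/0/0, 0/2/0/1, 0/2/1/0, 1/1/0/0, 1/1/0/1, 1/2/0/0, 1/2/0/1, 1/2/1/0
under TSO → 0/1/0/0, 0/1/0/1, 0/1/1/0, 0/2/0/0, 0/2/0/1, 0/2/1/0, 1/1/0/0, 1/1/0/1, 1/2/0/0, 1/2/0/1, 1/2/1/0
under PSO → 0/1/0/0, 0/1/0/1, 0/1/1/0, 0/2/0/0, 0/2/0/1, 0/2/1/0, 1/1/0/0, 1/1/0/1, 1/1/1/0, 1/2/0/0, 1/2/0/1, 1/2/1/0
target 1/1/1/0 ∈ {PSO}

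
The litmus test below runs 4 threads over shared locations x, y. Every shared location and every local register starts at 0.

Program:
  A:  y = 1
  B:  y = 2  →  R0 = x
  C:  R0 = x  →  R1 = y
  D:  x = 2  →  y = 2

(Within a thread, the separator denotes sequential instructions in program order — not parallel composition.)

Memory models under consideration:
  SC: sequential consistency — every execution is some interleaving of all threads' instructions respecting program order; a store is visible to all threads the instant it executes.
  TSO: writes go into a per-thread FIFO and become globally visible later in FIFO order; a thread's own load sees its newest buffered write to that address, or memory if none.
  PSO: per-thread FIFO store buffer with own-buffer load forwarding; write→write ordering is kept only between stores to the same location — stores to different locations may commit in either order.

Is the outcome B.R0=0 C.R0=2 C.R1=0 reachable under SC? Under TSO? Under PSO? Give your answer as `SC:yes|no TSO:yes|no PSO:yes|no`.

outcome vector order: (B.R0,C.R0,C.R1)
[SC] allowed = {000, 001, 002, 021, 022, 200, 201, 202, 220, 221, 222}
[TSO] allowed = {000, 001, 002, 020, 021, 022, 200, 201, 202, 220, 221, 222}
[PSO] allowed = {000, 001, 002, 020, 021, 022, 200, 201, 202, 220, 221, 222}
target 020 ∈ {TSO,PSO}

SC:no TSO:yes PSO:yes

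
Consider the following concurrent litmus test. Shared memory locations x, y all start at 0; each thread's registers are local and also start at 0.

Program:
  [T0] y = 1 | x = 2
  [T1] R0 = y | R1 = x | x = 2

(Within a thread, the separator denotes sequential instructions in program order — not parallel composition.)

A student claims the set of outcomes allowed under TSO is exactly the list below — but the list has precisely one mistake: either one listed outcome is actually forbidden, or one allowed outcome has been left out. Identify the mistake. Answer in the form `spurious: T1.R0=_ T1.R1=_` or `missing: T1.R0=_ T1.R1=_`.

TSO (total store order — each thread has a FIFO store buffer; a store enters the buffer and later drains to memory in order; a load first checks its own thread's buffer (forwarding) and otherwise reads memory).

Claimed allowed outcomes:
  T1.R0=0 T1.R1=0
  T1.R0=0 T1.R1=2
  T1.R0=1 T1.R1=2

missing: T1.R0=1 T1.R1=0

outcome vector order: (T1.R0,T1.R1)
[TSO] allowed = {<0 0> <0 2> <1 0> <1 2>}
TSO∖claimed = {<1 0>}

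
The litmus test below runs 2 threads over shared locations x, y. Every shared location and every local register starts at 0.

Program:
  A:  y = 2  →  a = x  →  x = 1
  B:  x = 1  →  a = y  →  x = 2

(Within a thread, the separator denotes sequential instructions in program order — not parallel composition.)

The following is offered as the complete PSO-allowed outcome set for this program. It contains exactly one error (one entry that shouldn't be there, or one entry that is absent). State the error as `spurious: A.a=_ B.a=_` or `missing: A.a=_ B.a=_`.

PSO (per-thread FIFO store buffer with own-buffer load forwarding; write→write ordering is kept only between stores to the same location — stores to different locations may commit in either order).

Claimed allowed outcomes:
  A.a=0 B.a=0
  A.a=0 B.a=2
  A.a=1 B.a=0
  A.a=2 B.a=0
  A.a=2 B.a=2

missing: A.a=1 B.a=2

outcome vector order: (A.a,B.a)
[PSO] allowed = {00, 02, 10, 12, 20, 22}
PSO∖claimed = {12}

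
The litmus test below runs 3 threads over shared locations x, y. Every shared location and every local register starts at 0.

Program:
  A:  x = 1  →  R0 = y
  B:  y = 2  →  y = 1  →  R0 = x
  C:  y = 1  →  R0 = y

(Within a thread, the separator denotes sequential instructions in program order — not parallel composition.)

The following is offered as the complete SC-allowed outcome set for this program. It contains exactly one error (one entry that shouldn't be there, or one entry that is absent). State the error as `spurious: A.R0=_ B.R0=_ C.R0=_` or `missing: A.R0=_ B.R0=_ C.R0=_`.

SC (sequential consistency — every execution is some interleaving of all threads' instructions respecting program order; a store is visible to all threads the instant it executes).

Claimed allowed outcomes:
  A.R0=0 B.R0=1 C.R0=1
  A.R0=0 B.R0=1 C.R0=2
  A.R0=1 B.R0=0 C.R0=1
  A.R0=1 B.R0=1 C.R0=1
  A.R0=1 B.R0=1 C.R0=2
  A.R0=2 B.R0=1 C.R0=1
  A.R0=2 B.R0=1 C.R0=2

missing: A.R0=1 B.R0=0 C.R0=2

outcome vector order: (A.R0,B.R0,C.R0)
SC (8): 0/1/1 0/1/2 1/0/1 1/0/2 1/1/1 1/1/2 2/1/1 2/1/2
SC∖claimed = {1/0/2}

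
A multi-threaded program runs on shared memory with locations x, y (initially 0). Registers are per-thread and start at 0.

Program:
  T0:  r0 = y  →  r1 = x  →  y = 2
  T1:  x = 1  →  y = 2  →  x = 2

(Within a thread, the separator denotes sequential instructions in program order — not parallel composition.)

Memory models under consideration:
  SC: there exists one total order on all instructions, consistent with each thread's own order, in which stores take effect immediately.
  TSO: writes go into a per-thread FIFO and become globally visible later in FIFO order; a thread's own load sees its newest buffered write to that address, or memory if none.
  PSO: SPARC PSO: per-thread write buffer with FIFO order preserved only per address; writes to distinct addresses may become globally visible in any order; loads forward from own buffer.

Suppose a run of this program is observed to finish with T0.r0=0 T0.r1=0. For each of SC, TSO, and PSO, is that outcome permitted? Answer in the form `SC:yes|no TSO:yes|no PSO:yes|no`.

outcome vector order: (T0.r0,T0.r1)
SC (5): 00; 01; 02; 21; 22
TSO (5): 00; 01; 02; 21; 22
PSO (6): 00; 01; 02; 20; 21; 22
target 00 ∈ {SC,TSO,PSO}

SC:yes TSO:yes PSO:yes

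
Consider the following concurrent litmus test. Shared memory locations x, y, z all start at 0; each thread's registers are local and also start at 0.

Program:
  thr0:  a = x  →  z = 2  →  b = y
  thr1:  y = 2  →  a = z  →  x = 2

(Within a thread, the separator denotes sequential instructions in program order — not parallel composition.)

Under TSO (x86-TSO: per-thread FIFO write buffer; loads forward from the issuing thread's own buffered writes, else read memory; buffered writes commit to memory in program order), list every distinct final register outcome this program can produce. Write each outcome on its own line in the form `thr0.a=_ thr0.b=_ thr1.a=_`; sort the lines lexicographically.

outcome vector order: (thr0.a,thr0.b,thr1.a)
|TSO outcomes| = 5

thr0.a=0 thr0.b=0 thr1.a=0
thr0.a=0 thr0.b=0 thr1.a=2
thr0.a=0 thr0.b=2 thr1.a=0
thr0.a=0 thr0.b=2 thr1.a=2
thr0.a=2 thr0.b=2 thr1.a=0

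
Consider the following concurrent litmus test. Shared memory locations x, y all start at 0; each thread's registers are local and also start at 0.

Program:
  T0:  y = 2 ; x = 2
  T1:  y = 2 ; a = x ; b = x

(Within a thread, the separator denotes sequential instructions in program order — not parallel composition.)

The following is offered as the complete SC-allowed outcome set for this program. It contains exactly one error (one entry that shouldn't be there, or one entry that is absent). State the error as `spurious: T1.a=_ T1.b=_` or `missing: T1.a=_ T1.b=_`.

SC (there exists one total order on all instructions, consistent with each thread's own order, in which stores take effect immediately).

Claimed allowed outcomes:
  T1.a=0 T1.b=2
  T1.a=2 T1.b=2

missing: T1.a=0 T1.b=0

outcome vector order: (T1.a,T1.b)
under SC → (0,0) (0,2) (2,2)
SC∖claimed = {(0,0)}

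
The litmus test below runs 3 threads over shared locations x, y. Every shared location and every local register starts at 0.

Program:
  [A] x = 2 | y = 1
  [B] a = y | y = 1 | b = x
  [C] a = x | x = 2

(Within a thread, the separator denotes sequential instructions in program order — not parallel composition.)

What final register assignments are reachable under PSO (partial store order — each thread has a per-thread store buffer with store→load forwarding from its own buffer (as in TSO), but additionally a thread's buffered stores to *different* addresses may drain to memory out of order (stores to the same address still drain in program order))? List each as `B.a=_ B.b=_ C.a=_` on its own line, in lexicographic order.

B.a=0 B.b=0 C.a=0
B.a=0 B.b=0 C.a=2
B.a=0 B.b=2 C.a=0
B.a=0 B.b=2 C.a=2
B.a=1 B.b=0 C.a=0
B.a=1 B.b=0 C.a=2
B.a=1 B.b=2 C.a=0
B.a=1 B.b=2 C.a=2

outcome vector order: (B.a,B.b,C.a)
|PSO outcomes| = 8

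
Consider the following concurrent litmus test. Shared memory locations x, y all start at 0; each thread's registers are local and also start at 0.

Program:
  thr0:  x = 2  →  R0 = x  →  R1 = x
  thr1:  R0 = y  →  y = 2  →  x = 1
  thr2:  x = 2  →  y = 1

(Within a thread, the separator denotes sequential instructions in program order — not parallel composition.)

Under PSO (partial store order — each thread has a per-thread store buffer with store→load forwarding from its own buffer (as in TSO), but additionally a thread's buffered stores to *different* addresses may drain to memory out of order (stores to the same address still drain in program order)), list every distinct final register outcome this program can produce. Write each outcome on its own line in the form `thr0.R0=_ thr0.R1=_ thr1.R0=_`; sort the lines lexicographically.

thr0.R0=1 thr0.R1=1 thr1.R0=0
thr0.R0=1 thr0.R1=1 thr1.R0=1
thr0.R0=1 thr0.R1=2 thr1.R0=0
thr0.R0=1 thr0.R1=2 thr1.R0=1
thr0.R0=2 thr0.R1=1 thr1.R0=0
thr0.R0=2 thr0.R1=1 thr1.R0=1
thr0.R0=2 thr0.R1=2 thr1.R0=0
thr0.R0=2 thr0.R1=2 thr1.R0=1

outcome vector order: (thr0.R0,thr0.R1,thr1.R0)
|PSO outcomes| = 8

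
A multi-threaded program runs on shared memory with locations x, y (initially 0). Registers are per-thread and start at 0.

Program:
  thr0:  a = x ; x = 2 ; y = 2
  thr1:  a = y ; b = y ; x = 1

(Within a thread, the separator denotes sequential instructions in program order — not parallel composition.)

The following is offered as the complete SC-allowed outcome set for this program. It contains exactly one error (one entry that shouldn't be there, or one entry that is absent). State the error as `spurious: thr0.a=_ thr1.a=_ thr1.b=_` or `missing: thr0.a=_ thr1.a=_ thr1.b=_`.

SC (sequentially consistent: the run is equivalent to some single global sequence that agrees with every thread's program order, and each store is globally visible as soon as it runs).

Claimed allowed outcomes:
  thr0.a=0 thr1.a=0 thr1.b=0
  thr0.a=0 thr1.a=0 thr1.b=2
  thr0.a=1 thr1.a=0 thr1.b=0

missing: thr0.a=0 thr1.a=2 thr1.b=2

outcome vector order: (thr0.a,thr1.a,thr1.b)
[SC] allowed = {(0,0,0); (0,0,2); (0,2,2); (1,0,0)}
SC∖claimed = {(0,2,2)}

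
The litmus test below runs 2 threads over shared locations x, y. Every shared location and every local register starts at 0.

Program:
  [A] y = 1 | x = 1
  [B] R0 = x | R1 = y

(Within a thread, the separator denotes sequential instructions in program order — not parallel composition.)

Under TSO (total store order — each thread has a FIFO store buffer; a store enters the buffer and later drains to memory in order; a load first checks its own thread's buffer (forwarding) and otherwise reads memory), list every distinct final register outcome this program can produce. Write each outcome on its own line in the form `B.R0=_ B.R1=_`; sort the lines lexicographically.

outcome vector order: (B.R0,B.R1)
|TSO outcomes| = 3

B.R0=0 B.R1=0
B.R0=0 B.R1=1
B.R0=1 B.R1=1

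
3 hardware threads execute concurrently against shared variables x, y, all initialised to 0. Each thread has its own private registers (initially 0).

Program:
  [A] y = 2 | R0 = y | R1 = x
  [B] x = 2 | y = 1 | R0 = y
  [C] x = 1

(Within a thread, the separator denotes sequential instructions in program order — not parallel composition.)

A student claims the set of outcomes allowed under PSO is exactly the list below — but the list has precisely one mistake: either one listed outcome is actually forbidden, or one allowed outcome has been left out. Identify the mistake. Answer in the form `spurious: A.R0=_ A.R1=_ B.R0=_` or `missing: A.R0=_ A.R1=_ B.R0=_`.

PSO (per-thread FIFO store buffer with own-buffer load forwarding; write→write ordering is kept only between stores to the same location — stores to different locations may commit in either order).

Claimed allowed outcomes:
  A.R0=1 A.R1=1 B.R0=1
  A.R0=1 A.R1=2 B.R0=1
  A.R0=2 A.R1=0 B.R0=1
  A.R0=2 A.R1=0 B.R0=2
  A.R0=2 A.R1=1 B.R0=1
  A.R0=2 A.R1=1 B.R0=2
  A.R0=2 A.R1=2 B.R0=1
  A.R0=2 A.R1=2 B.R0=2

missing: A.R0=1 A.R1=0 B.R0=1

outcome vector order: (A.R0,A.R1,B.R0)
PSO (9): 101; 111; 121; 201; 202; 211; 212; 221; 222
PSO∖claimed = {101}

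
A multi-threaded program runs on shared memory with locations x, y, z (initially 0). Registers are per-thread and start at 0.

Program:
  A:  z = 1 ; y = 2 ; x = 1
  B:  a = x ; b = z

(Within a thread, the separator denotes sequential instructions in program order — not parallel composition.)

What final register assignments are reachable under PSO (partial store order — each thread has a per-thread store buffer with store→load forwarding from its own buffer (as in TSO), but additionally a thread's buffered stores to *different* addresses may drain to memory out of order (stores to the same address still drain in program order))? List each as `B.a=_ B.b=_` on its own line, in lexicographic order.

B.a=0 B.b=0
B.a=0 B.b=1
B.a=1 B.b=0
B.a=1 B.b=1

outcome vector order: (B.a,B.b)
|PSO outcomes| = 4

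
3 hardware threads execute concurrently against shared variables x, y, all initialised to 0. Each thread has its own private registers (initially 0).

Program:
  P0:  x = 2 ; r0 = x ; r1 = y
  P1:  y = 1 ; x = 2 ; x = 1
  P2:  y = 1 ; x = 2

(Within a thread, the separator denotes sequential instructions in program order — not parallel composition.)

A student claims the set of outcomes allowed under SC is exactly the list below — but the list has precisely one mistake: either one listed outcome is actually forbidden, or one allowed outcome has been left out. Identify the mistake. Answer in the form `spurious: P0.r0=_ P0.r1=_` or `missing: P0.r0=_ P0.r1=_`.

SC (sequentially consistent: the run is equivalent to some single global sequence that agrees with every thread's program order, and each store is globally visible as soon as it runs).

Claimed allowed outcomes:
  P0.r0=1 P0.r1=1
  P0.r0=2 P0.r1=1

missing: P0.r0=2 P0.r1=0

outcome vector order: (P0.r0,P0.r1)
[SC] allowed = {11; 20; 21}
SC∖claimed = {20}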